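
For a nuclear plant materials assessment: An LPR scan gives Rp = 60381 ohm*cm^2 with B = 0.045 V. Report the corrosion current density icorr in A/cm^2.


Apply the Stern-Geary relation: icorr = B / Rp
icorr = 0.045 / 60381 = 7.453×10^-7 A/cm^2

7.453×10^-7 A/cm^2


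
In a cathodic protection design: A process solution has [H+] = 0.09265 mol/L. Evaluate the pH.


pH = −log10[H+]
pH = −log10(0.09265) = 1.03

1.03


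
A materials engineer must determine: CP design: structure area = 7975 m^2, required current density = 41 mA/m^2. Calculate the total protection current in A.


I = area * current density, then convert mA → A (÷1000)
I = 7975 * 41 / 1000 = 326.98 A

326.98 A


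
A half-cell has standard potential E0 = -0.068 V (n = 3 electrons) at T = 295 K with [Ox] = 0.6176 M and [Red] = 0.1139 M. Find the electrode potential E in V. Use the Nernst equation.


Apply the Nernst equation: E = E0 + (RT/nF)*ln([Ox]/[Red])
Step 1: RT/nF = 8.314*295/(3*96485) = 0.00847327 V
Step 2: [Ox]/[Red] = 0.6176/0.1139 = 5.4223
Step 3: ln(5.4223) = 1.69052
Step 4: correction = 0.00847327 * 1.69052 = 0.014 V
E = -0.068 + 0.014 = -0.054 V

-0.054 V


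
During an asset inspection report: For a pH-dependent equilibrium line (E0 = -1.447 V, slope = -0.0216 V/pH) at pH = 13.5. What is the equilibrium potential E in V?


Apply the Pourbaix line equation: E = E0 + slope*pH
E = -1.447 + (-0.0216)*13.5 = -1.447 + (-0.2916) = -1.7386 V
Rounded to 4 decimal places: E = -1.7386 V

-1.7386 V


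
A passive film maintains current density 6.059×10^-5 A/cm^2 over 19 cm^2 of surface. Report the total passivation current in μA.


I = i_pass * A, then convert A → μA (×10^6)
I = 6.059×10^-5 * 19 * 10^6 = 1151.21 μA

1151.21 μA


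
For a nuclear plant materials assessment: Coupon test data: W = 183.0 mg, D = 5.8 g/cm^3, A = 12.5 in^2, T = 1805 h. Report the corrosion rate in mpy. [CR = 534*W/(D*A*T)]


Apply the mpy weight-loss relation: CR = 534 * W / (D * A * T)
Numerator: 534 * 183.0 = 97722.0
Denominator: 5.8 * 12.5 * 1805 = 130862.5
CR = 97722.0 / 130862.5 = 0.7468 mpy

0.7468 mpy


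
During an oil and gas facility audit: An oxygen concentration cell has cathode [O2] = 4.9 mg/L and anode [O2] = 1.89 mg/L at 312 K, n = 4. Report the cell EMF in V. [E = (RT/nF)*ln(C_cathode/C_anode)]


Apply the Nernst concentration-cell relation: E = (RT/nF)*ln(C_cathode/C_anode)
RT/nF = 8.314*312/(4*96485) = 0.00672117 V
ln(4.9/1.89) = 0.95266
E = 0.00672117 * 0.95266 = 0.0064 V

0.0064 V


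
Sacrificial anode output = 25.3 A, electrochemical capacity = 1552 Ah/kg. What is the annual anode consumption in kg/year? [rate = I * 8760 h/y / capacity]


Annual consumption = current * hours per year / capacity
Rate = 25.3 * 8760 / 1552 = 142.8 kg/year

142.8 kg/year


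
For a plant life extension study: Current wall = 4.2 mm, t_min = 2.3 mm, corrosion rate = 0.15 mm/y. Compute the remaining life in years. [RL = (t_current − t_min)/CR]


Apply the remaining-life relation: RL = (t_current − t_min) / CR
RL = (4.2 − 2.3) / 0.15 = 1.9 / 0.15 = 12.7 years

12.7 years


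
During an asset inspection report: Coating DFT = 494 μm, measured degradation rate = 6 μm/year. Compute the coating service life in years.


Service life = thickness / degradation rate
Life = 494 / 6 = 82.3 years

82.3 years


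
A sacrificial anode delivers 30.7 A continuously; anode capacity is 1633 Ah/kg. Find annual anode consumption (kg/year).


Annual consumption = current * hours per year / capacity
Rate = 30.7 * 8760 / 1633 = 164.7 kg/year

164.7 kg/year


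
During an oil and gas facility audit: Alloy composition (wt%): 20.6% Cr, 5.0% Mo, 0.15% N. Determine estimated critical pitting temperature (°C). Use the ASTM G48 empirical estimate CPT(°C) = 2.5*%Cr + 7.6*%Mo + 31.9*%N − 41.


Apply the ASTM G48 empirical CPT estimate: CPT(°C) = 2.5*%Cr + 7.6*%Mo + 31.9*%N − 41
2.5*20.6 = 51.5; 7.6*5.0 = 38; 31.9*0.15 = 4.785
CPT = 51.5 + 38 + 4.785 − 41 = 53.285 °C
Rounded to 0.1 °C: CPT ≈ 53.3 °C

53.3 °C


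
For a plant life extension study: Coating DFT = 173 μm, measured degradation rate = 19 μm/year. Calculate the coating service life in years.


Service life = thickness / degradation rate
Life = 173 / 19 = 9.1 years

9.1 years


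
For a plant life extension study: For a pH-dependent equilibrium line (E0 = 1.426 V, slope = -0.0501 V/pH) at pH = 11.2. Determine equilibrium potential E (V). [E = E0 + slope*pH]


Apply the Pourbaix line equation: E = E0 + slope*pH
E = 1.426 + (-0.0501)*11.2 = 1.426 + (-0.56112) = 0.86488 V
Rounded to 4 decimal places: E = 0.8649 V

0.8649 V


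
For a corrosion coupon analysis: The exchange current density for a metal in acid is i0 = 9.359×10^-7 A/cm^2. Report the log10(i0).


i0 = 9.359×10^-7 A/cm^2
log10(i0) = -6.029

-6.029


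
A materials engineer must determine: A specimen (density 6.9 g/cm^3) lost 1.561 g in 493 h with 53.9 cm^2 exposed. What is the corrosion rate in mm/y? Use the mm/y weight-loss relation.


Apply the mm/y weight-loss relation: CR = 87600 * W / (D * A * T)
Numerator: 87600 * 1.561 = 136743.6
Denominator: 6.9 * 53.9 * 493 = 183351.63
CR = 136743.6 / 183351.63 = 0.7458 mm/y

0.7458 mm/y


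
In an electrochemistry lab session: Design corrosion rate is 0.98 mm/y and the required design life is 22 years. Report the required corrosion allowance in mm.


Corrosion allowance = CR × design life
CA = 0.98 * 22 = 21.56 mm

21.56 mm


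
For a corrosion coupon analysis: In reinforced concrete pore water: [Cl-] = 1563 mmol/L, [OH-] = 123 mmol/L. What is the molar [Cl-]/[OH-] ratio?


Threshold parameter = [Cl-] / [OH-] (molar basis; both in mmol/L, so units cancel)
Ratio = 1563 / 123 = 12.71

12.71


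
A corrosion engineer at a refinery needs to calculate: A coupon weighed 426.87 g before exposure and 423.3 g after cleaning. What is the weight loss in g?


Weight loss = initial − final
WL = 426.87 − 423.3 = 3.57 g

3.57 g


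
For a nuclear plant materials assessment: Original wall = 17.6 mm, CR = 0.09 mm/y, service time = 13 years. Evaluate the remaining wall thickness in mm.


Remaining wall = original − CR × time
t = 17.6 − 0.09*13 = 17.6 − 1.17 = 16.43 mm

16.43 mm


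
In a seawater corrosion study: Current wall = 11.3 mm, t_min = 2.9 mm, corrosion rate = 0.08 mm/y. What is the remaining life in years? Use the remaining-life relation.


Apply the remaining-life relation: RL = (t_current − t_min) / CR
RL = (11.3 − 2.9) / 0.08 = 8.4 / 0.08 = 105.0 years

105.0 years


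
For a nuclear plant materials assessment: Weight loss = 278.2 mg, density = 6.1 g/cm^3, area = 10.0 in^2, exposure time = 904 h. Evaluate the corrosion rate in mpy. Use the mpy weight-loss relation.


Apply the mpy weight-loss relation: CR = 534 * W / (D * A * T)
Numerator: 534 * 278.2 = 148558.8
Denominator: 6.1 * 10.0 * 904 = 55144.0
CR = 148558.8 / 55144.0 = 2.694 mpy

2.694 mpy


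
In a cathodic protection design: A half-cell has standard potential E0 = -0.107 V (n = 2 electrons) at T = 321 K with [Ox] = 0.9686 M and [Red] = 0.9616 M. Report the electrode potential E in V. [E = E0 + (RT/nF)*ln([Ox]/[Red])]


Apply the Nernst equation: E = E0 + (RT/nF)*ln([Ox]/[Red])
Step 1: RT/nF = 8.314*321/(2*96485) = 0.0138301 V
Step 2: [Ox]/[Red] = 0.9686/0.9616 = 1.00728
Step 3: ln(1.00728) = 0.007254
Step 4: correction = 0.0138301 * 0.007254 = 0.0001 V
E = -0.107 + 0.0001 = -0.1069 V

-0.1069 V


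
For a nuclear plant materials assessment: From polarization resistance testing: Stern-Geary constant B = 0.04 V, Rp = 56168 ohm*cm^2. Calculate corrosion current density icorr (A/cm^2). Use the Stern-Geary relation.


Apply the Stern-Geary relation: icorr = B / Rp
icorr = 0.04 / 56168 = 7.121×10^-7 A/cm^2

7.121×10^-7 A/cm^2


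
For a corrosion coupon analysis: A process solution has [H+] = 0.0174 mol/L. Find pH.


pH = −log10[H+]
pH = −log10(0.0174) = 1.76

1.76


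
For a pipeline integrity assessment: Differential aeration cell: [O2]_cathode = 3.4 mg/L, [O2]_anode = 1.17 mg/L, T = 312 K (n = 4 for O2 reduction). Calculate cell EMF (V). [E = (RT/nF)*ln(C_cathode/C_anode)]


Apply the Nernst concentration-cell relation: E = (RT/nF)*ln(C_cathode/C_anode)
RT/nF = 8.314*312/(4*96485) = 0.00672117 V
ln(3.4/1.17) = 1.06677
E = 0.00672117 * 1.06677 = 0.00717 V

0.00717 V


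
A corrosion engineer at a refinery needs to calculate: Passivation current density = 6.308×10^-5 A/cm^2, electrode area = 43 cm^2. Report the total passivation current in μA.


I = i_pass * A, then convert A → μA (×10^6)
I = 6.308×10^-5 * 43 * 10^6 = 2712.44 μA

2712.44 μA


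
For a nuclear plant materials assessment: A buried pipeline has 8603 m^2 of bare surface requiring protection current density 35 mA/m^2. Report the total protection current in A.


I = area * current density, then convert mA → A (÷1000)
I = 8603 * 35 / 1000 = 301.11 A

301.11 A


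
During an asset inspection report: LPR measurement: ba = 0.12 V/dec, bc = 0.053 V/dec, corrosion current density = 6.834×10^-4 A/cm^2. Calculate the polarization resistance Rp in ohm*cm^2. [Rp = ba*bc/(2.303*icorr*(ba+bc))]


Apply the Stern-Geary equation: Rp = ba*bc / (2.303*icorr*(ba+bc))
ba*bc = 0.12*0.053 = 0.00636
ba+bc = 0.173; 2.303*icorr*(ba+bc) = 2.303*6.834×10^-4*0.173 = 2.7227954×10^-4
Rp = 0.00636 / 2.7227954×10^-4 = 23.36 ohm*cm^2

23.36 ohm*cm^2


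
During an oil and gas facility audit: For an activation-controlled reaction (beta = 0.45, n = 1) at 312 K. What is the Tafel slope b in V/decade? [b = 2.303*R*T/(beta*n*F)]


Apply the Tafel slope relation: b = 2.303*R*T/(beta*n*F)
Numerator: 2.303 * 8.314 * 312 = 5973.91
Denominator: 0.45 * 1 * 96485 = 43418.25
b = 5973.91 / 43418.25 = 0.138 V/decade

0.138 V/decade


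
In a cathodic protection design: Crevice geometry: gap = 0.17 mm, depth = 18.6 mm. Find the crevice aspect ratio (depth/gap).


Aspect ratio = depth / gap
Ratio = 18.6 / 0.17 = 109.4

109.4


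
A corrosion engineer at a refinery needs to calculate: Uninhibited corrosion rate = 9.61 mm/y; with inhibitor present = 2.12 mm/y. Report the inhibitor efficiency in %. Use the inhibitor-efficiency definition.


Apply the inhibitor-efficiency definition: IE = (CR_blank − CR_inh)/CR_blank × 100
IE = (9.61 − 2.12) / 9.61 × 100
IE = 7.49 / 9.61 × 100 = 77.9 %

77.9 %


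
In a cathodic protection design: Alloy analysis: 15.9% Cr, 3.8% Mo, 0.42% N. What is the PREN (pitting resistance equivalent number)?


Apply the PREN formula: PREN = Cr + 3.3*Mo + 16*N
PREN = 15.9 + 3.3*3.8 + 16*0.42
PREN = 15.9 + 12.54 + 6.72 = 35.16

35.16


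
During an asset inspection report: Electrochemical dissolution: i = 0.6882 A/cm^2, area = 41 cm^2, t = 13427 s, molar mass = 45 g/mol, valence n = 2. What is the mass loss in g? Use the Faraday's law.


Apply Faraday's law: m = i*A*t*M / (n*F)
Total charge passed Q = i*A*t = 0.6882*41*13427 = 378858.9174 C
m = Q*M/(n*F) = 378858.9174*45/(2*96485) = 88.3487 g

88.3487 g


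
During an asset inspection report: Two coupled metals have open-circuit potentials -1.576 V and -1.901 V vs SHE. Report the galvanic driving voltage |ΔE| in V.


Driving voltage is the absolute potential difference.
|ΔE| = |-1.576 − (-1.901)| = 0.325 V

0.325 V


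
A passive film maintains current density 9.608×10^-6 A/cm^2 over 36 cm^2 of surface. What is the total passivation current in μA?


I = i_pass * A, then convert A → μA (×10^6)
I = 9.608×10^-6 * 36 * 10^6 = 345.89 μA

345.89 μA


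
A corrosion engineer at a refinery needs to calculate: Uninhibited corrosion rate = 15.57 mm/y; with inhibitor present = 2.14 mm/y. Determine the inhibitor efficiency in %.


Apply the inhibitor-efficiency definition: IE = (CR_blank − CR_inh)/CR_blank × 100
IE = (15.57 − 2.14) / 15.57 × 100
IE = 13.43 / 15.57 × 100 = 86.3 %

86.3 %


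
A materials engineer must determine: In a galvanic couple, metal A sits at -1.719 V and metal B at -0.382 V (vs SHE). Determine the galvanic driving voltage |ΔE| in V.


Driving voltage is the absolute potential difference.
|ΔE| = |-1.719 − (-0.382)| = 1.337 V

1.337 V


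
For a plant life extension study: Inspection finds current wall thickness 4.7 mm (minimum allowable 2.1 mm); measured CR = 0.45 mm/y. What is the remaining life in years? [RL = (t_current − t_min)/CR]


Apply the remaining-life relation: RL = (t_current − t_min) / CR
RL = (4.7 − 2.1) / 0.45 = 2.6 / 0.45 = 5.8 years

5.8 years


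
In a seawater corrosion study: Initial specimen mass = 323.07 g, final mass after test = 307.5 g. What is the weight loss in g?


Weight loss = initial − final
WL = 323.07 − 307.5 = 15.57 g

15.57 g


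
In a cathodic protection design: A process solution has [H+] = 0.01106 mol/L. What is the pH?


pH = −log10[H+]
pH = −log10(0.01106) = 1.96

1.96


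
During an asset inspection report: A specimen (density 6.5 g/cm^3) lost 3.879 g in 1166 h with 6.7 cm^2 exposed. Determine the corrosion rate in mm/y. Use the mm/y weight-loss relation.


Apply the mm/y weight-loss relation: CR = 87600 * W / (D * A * T)
Numerator: 87600 * 3.879 = 339800.4
Denominator: 6.5 * 6.7 * 1166 = 50779.3
CR = 339800.4 / 50779.3 = 6.691711 mm/y

6.691711 mm/y


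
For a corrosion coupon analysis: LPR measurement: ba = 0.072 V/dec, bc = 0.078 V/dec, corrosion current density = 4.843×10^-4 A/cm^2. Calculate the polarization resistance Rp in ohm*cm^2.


Apply the Stern-Geary equation: Rp = ba*bc / (2.303*icorr*(ba+bc))
ba*bc = 0.072*0.078 = 0.005616
ba+bc = 0.15; 2.303*icorr*(ba+bc) = 2.303*4.843×10^-4*0.15 = 1.6730143×10^-4
Rp = 0.005616 / 1.6730143×10^-4 = 33.57 ohm*cm^2

33.57 ohm*cm^2


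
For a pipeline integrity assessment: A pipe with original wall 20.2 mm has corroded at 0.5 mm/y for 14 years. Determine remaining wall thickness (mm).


Remaining wall = original − CR × time
t = 20.2 − 0.5*14 = 20.2 − 7.0 = 13.2 mm

13.2 mm


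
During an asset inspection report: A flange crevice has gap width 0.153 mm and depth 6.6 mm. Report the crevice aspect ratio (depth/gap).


Aspect ratio = depth / gap
Ratio = 6.6 / 0.153 = 43.1

43.1


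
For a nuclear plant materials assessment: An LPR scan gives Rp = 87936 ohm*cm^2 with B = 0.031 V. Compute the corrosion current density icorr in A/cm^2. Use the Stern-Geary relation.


Apply the Stern-Geary relation: icorr = B / Rp
icorr = 0.031 / 87936 = 3.525×10^-7 A/cm^2

3.525×10^-7 A/cm^2


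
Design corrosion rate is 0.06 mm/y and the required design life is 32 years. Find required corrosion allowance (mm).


Corrosion allowance = CR × design life
CA = 0.06 * 32 = 1.92 mm

1.92 mm


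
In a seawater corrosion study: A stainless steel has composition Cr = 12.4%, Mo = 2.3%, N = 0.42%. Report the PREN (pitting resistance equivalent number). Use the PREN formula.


Apply the PREN formula: PREN = Cr + 3.3*Mo + 16*N
PREN = 12.4 + 3.3*2.3 + 16*0.42
PREN = 12.4 + 7.59 + 6.72 = 26.71

26.71


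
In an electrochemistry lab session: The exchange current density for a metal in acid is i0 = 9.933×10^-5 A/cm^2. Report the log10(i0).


i0 = 9.933×10^-5 A/cm^2
log10(i0) = -4.003

-4.003


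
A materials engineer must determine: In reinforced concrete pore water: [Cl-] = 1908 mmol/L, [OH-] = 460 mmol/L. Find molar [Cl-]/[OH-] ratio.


Threshold parameter = [Cl-] / [OH-] (molar basis; both in mmol/L, so units cancel)
Ratio = 1908 / 460 = 4.15

4.15


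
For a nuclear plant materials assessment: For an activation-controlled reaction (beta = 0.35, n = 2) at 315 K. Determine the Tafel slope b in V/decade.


Apply the Tafel slope relation: b = 2.303*R*T/(beta*n*F)
Numerator: 2.303 * 8.314 * 315 = 6031.35
Denominator: 0.35 * 2 * 96485 = 67539.5
b = 6031.35 / 67539.5 = 0.089 V/decade

0.089 V/decade


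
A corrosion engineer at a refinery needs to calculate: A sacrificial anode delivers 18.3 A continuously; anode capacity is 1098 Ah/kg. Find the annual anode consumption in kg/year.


Annual consumption = current * hours per year / capacity
Rate = 18.3 * 8760 / 1098 = 146.0 kg/year

146.0 kg/year


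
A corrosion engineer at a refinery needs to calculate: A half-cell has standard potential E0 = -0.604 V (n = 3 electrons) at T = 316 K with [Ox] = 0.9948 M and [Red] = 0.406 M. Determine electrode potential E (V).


Apply the Nernst equation: E = E0 + (RT/nF)*ln([Ox]/[Red])
Step 1: RT/nF = 8.314*316/(3*96485) = 0.00907645 V
Step 2: [Ox]/[Red] = 0.9948/0.406 = 2.450246
Step 3: ln(2.450246) = 0.896188
Step 4: correction = 0.00907645 * 0.896188 = 0.0081 V
E = -0.604 + 0.0081 = -0.5959 V

-0.5959 V


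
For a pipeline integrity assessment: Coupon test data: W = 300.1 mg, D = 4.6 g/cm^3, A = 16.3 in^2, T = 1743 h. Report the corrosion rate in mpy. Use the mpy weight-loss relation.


Apply the mpy weight-loss relation: CR = 534 * W / (D * A * T)
Numerator: 534 * 300.1 = 160253.4
Denominator: 4.6 * 16.3 * 1743 = 130690.14
CR = 160253.4 / 130690.14 = 1.226 mpy

1.226 mpy


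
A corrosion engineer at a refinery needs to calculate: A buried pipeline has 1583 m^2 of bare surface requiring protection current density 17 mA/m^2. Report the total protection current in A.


I = area * current density, then convert mA → A (÷1000)
I = 1583 * 17 / 1000 = 26.91 A

26.91 A


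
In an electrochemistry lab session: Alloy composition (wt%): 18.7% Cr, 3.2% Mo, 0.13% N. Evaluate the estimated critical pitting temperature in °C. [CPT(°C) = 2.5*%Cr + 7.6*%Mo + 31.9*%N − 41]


Apply the ASTM G48 empirical CPT estimate: CPT(°C) = 2.5*%Cr + 7.6*%Mo + 31.9*%N − 41
2.5*18.7 = 46.75; 7.6*3.2 = 24.32; 31.9*0.13 = 4.147
CPT = 46.75 + 24.32 + 4.147 − 41 = 34.217 °C
Rounded to 0.1 °C: CPT ≈ 34.2 °C

34.2 °C


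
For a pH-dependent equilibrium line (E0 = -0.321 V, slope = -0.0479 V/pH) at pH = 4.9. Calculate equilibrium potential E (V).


Apply the Pourbaix line equation: E = E0 + slope*pH
E = -0.321 + (-0.0479)*4.9 = -0.321 + (-0.23471) = -0.55571 V
Rounded to 3 decimal places: E = -0.556 V

-0.556 V


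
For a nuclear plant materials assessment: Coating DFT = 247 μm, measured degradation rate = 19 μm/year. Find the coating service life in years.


Service life = thickness / degradation rate
Life = 247 / 19 = 13.0 years

13.0 years


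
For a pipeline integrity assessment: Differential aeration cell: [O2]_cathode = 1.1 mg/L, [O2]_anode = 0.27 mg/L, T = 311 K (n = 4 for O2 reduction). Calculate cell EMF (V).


Apply the Nernst concentration-cell relation: E = (RT/nF)*ln(C_cathode/C_anode)
RT/nF = 8.314*311/(4*96485) = 0.00669963 V
ln(1.1/0.27) = 1.40464
E = 0.00669963 * 1.40464 = 0.00941 V

0.00941 V


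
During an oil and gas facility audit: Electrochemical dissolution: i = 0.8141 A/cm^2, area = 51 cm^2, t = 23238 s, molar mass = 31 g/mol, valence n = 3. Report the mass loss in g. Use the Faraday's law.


Apply Faraday's law: m = i*A*t*M / (n*F)
Total charge passed Q = i*A*t = 0.8141*51*23238 = 964820.8458 C
m = Q*M/(n*F) = 964820.8458*31/(3*96485) = 103.3302 g

103.3302 g


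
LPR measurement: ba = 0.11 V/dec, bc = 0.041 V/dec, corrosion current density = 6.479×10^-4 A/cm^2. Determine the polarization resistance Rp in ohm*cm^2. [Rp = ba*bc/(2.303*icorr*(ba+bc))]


Apply the Stern-Geary equation: Rp = ba*bc / (2.303*icorr*(ba+bc))
ba*bc = 0.11*0.041 = 0.00451
ba+bc = 0.151; 2.303*icorr*(ba+bc) = 2.303*6.479×10^-4*0.151 = 2.2530917×10^-4
Rp = 0.00451 / 2.2530917×10^-4 = 20.0 ohm*cm^2

20.0 ohm*cm^2


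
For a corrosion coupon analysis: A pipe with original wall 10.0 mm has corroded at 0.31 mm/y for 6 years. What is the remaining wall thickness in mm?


Remaining wall = original − CR × time
t = 10.0 − 0.31*6 = 10.0 − 1.86 = 8.14 mm

8.14 mm


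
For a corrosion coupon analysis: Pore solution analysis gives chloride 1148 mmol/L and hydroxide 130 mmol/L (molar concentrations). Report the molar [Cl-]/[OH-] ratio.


Threshold parameter = [Cl-] / [OH-] (molar basis; both in mmol/L, so units cancel)
Ratio = 1148 / 130 = 8.83

8.83


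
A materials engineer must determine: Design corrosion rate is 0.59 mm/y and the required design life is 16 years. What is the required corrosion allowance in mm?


Corrosion allowance = CR × design life
CA = 0.59 * 16 = 9.44 mm

9.44 mm


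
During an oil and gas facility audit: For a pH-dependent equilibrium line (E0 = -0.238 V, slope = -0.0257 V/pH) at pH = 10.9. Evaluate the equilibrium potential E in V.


Apply the Pourbaix line equation: E = E0 + slope*pH
E = -0.238 + (-0.0257)*10.9 = -0.238 + (-0.28013) = -0.51813 V
Rounded to 3 decimal places: E = -0.518 V

-0.518 V


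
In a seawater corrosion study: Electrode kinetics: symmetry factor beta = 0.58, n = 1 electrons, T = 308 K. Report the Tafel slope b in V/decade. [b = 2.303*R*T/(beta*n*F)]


Apply the Tafel slope relation: b = 2.303*R*T/(beta*n*F)
Numerator: 2.303 * 8.314 * 308 = 5897.32
Denominator: 0.58 * 1 * 96485 = 55961.3
b = 5897.32 / 55961.3 = 0.105 V/decade

0.105 V/decade


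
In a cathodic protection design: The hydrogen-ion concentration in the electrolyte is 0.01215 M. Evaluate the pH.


pH = −log10[H+]
pH = −log10(0.01215) = 1.92

1.92


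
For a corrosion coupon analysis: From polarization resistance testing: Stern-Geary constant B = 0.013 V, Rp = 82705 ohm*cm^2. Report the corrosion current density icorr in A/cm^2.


Apply the Stern-Geary relation: icorr = B / Rp
icorr = 0.013 / 82705 = 1.572×10^-7 A/cm^2

1.572×10^-7 A/cm^2


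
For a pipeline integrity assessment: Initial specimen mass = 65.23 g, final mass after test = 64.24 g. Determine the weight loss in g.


Weight loss = initial − final
WL = 65.23 − 64.24 = 0.99 g

0.99 g


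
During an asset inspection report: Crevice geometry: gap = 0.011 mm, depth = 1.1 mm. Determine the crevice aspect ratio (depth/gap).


Aspect ratio = depth / gap
Ratio = 1.1 / 0.011 = 100.0

100.0


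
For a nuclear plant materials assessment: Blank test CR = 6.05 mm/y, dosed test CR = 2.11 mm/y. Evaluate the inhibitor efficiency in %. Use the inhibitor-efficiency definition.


Apply the inhibitor-efficiency definition: IE = (CR_blank − CR_inh)/CR_blank × 100
IE = (6.05 − 2.11) / 6.05 × 100
IE = 3.94 / 6.05 × 100 = 65.1 %

65.1 %


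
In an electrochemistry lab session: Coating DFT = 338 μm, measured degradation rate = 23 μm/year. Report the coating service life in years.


Service life = thickness / degradation rate
Life = 338 / 23 = 14.7 years

14.7 years


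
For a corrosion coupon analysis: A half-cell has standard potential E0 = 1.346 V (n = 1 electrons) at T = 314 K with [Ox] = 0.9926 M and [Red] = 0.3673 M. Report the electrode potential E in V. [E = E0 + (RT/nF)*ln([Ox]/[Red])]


Apply the Nernst equation: E = E0 + (RT/nF)*ln([Ox]/[Red])
Step 1: RT/nF = 8.314*314/(1*96485) = 0.02705701 V
Step 2: [Ox]/[Red] = 0.9926/0.3673 = 2.702423
Step 3: ln(2.702423) = 0.994149
Step 4: correction = 0.02705701 * 0.994149 = 0.027 V
E = 1.346 + 0.027 = 1.373 V

1.373 V


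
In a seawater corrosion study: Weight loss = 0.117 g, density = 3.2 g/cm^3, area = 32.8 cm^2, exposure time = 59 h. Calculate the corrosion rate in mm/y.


Apply the mm/y weight-loss relation: CR = 87600 * W / (D * A * T)
Numerator: 87600 * 0.117 = 10249.2
Denominator: 3.2 * 32.8 * 59 = 6192.64
CR = 10249.2 / 6192.64 = 1.6551 mm/y

1.6551 mm/y


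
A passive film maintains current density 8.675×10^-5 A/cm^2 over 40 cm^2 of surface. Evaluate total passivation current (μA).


I = i_pass * A, then convert A → μA (×10^6)
I = 8.675×10^-5 * 40 * 10^6 = 3470.0 μA

3470.0 μA


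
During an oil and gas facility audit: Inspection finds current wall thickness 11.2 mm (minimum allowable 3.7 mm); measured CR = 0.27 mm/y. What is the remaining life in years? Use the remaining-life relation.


Apply the remaining-life relation: RL = (t_current − t_min) / CR
RL = (11.2 − 3.7) / 0.27 = 7.5 / 0.27 = 27.8 years

27.8 years


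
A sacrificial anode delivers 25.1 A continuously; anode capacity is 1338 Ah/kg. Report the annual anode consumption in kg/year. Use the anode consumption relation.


Annual consumption = current * hours per year / capacity
Rate = 25.1 * 8760 / 1338 = 164.3 kg/year

164.3 kg/year


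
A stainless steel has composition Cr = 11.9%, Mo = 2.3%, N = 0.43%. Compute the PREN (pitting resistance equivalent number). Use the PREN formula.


Apply the PREN formula: PREN = Cr + 3.3*Mo + 16*N
PREN = 11.9 + 3.3*2.3 + 16*0.43
PREN = 11.9 + 7.59 + 6.88 = 26.37

26.37


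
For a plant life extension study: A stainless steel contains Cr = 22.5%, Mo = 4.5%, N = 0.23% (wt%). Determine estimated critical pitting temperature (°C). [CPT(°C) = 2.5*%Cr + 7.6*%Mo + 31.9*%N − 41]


Apply the ASTM G48 empirical CPT estimate: CPT(°C) = 2.5*%Cr + 7.6*%Mo + 31.9*%N − 41
2.5*22.5 = 56.25; 7.6*4.5 = 34.2; 31.9*0.23 = 7.337
CPT = 56.25 + 34.2 + 7.337 − 41 = 56.787 °C
Rounded to 0.1 °C: CPT ≈ 56.8 °C

56.8 °C


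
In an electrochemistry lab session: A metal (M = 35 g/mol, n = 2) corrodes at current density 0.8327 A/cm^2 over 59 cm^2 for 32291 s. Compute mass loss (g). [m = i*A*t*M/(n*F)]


Apply Faraday's law: m = i*A*t*M / (n*F)
Total charge passed Q = i*A*t = 0.8327*59*32291 = 1586434.2263 C
m = Q*M/(n*F) = 1586434.2263*35/(2*96485) = 287.7401 g

287.7401 g


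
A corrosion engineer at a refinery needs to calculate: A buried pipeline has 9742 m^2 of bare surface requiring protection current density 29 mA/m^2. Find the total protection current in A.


I = area * current density, then convert mA → A (÷1000)
I = 9742 * 29 / 1000 = 282.52 A

282.52 A


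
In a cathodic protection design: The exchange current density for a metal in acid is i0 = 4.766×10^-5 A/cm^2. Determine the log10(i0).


i0 = 4.766×10^-5 A/cm^2
log10(i0) = -4.322

-4.322


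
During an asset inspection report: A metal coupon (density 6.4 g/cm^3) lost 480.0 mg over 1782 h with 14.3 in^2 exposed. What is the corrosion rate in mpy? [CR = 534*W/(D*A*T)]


Apply the mpy weight-loss relation: CR = 534 * W / (D * A * T)
Numerator: 534 * 480.0 = 256320.0
Denominator: 6.4 * 14.3 * 1782 = 163088.64
CR = 256320.0 / 163088.64 = 1.57166 mpy

1.57166 mpy


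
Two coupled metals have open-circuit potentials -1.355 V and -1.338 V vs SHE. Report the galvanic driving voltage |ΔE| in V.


Driving voltage is the absolute potential difference.
|ΔE| = |-1.355 − (-1.338)| = 0.017 V

0.017 V


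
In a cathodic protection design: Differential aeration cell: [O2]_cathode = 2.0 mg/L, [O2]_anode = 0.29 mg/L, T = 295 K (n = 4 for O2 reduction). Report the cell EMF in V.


Apply the Nernst concentration-cell relation: E = (RT/nF)*ln(C_cathode/C_anode)
RT/nF = 8.314*295/(4*96485) = 0.00635495 V
ln(2.0/0.29) = 1.93102
E = 0.00635495 * 1.93102 = 0.01227 V

0.01227 V


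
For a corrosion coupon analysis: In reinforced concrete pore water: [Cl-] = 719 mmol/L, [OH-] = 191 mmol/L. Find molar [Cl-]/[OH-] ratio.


Threshold parameter = [Cl-] / [OH-] (molar basis; both in mmol/L, so units cancel)
Ratio = 719 / 191 = 3.76

3.76


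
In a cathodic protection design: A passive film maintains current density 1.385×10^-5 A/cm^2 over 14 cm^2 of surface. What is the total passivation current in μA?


I = i_pass * A, then convert A → μA (×10^6)
I = 1.385×10^-5 * 14 * 10^6 = 193.9 μA

193.9 μA


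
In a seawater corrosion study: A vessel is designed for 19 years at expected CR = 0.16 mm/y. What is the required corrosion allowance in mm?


Corrosion allowance = CR × design life
CA = 0.16 * 19 = 3.04 mm

3.04 mm


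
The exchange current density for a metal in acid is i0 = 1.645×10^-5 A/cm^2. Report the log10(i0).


i0 = 1.645×10^-5 A/cm^2
log10(i0) = -4.784

-4.784


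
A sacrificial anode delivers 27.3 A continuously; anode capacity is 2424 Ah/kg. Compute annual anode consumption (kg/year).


Annual consumption = current * hours per year / capacity
Rate = 27.3 * 8760 / 2424 = 98.7 kg/year

98.7 kg/year


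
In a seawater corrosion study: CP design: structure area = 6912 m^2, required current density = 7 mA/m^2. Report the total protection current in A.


I = area * current density, then convert mA → A (÷1000)
I = 6912 * 7 / 1000 = 48.38 A

48.38 A


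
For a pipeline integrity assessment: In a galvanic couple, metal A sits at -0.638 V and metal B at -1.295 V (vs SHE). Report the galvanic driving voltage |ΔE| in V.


Driving voltage is the absolute potential difference.
|ΔE| = |-0.638 − (-1.295)| = 0.657 V

0.657 V


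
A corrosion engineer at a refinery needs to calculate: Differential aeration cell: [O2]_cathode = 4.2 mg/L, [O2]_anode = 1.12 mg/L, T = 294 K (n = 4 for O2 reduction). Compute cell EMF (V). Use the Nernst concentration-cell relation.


Apply the Nernst concentration-cell relation: E = (RT/nF)*ln(C_cathode/C_anode)
RT/nF = 8.314*294/(4*96485) = 0.00633341 V
ln(4.2/1.12) = 1.32176
E = 0.00633341 * 1.32176 = 0.00837 V

0.00837 V


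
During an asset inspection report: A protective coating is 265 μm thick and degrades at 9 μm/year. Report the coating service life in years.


Service life = thickness / degradation rate
Life = 265 / 9 = 29.4 years

29.4 years


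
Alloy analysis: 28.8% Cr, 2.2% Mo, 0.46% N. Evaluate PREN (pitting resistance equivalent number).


Apply the PREN formula: PREN = Cr + 3.3*Mo + 16*N
PREN = 28.8 + 3.3*2.2 + 16*0.46
PREN = 28.8 + 7.26 + 7.36 = 43.42

43.42


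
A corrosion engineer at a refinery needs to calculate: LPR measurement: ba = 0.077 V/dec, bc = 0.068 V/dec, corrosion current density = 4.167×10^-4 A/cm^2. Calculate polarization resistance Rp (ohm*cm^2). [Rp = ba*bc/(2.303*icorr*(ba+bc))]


Apply the Stern-Geary equation: Rp = ba*bc / (2.303*icorr*(ba+bc))
ba*bc = 0.077*0.068 = 0.005236
ba+bc = 0.145; 2.303*icorr*(ba+bc) = 2.303*4.167×10^-4*0.145 = 1.3915071×10^-4
Rp = 0.005236 / 1.3915071×10^-4 = 37.6 ohm*cm^2

37.6 ohm*cm^2


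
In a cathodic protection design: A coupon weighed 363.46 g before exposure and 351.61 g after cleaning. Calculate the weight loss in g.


Weight loss = initial − final
WL = 363.46 − 351.61 = 11.85 g

11.85 g


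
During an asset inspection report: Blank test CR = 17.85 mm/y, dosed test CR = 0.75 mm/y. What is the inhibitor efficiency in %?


Apply the inhibitor-efficiency definition: IE = (CR_blank − CR_inh)/CR_blank × 100
IE = (17.85 − 0.75) / 17.85 × 100
IE = 17.1 / 17.85 × 100 = 95.8 %

95.8 %


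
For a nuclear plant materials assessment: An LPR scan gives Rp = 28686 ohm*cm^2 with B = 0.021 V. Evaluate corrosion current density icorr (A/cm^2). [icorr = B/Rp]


Apply the Stern-Geary relation: icorr = B / Rp
icorr = 0.021 / 28686 = 7.321×10^-7 A/cm^2

7.321×10^-7 A/cm^2


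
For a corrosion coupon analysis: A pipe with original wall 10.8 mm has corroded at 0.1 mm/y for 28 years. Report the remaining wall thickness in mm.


Remaining wall = original − CR × time
t = 10.8 − 0.1*28 = 10.8 − 2.8 = 8.0 mm

8.0 mm


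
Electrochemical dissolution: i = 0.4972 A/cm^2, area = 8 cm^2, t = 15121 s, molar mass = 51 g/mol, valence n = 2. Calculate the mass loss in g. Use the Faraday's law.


Apply Faraday's law: m = i*A*t*M / (n*F)
Total charge passed Q = i*A*t = 0.4972*8*15121 = 60145.2896 C
m = Q*M/(n*F) = 60145.2896*51/(2*96485) = 15.8958 g

15.8958 g


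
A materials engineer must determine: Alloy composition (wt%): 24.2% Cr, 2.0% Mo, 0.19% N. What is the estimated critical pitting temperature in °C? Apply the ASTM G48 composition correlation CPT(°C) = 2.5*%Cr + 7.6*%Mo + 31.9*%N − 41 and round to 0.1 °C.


Apply the ASTM G48 empirical CPT estimate: CPT(°C) = 2.5*%Cr + 7.6*%Mo + 31.9*%N − 41
2.5*24.2 = 60.5; 7.6*2.0 = 15.2; 31.9*0.19 = 6.061
CPT = 60.5 + 15.2 + 6.061 − 41 = 40.761 °C
Rounded to 0.1 °C: CPT ≈ 40.8 °C

40.8 °C


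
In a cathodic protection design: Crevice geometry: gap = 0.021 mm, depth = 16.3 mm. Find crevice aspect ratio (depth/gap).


Aspect ratio = depth / gap
Ratio = 16.3 / 0.021 = 776.2

776.2


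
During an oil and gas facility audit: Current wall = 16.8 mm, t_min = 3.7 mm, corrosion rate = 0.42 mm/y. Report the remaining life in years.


Apply the remaining-life relation: RL = (t_current − t_min) / CR
RL = (16.8 − 3.7) / 0.42 = 13.1 / 0.42 = 31.2 years

31.2 years


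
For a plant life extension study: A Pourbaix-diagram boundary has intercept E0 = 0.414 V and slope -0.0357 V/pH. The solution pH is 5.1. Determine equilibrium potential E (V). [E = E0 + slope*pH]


Apply the Pourbaix line equation: E = E0 + slope*pH
E = 0.414 + (-0.0357)*5.1 = 0.414 + (-0.18207) = 0.23193 V
Rounded to 4 decimal places: E = 0.2319 V

0.2319 V


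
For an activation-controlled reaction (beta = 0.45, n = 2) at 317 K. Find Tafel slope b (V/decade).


Apply the Tafel slope relation: b = 2.303*R*T/(beta*n*F)
Numerator: 2.303 * 8.314 * 317 = 6069.64
Denominator: 0.45 * 2 * 96485 = 86836.5
b = 6069.64 / 86836.5 = 0.07 V/decade

0.07 V/decade


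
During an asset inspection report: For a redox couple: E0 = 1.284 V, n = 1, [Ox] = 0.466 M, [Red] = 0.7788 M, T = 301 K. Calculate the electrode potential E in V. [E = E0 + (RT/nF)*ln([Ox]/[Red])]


Apply the Nernst equation: E = E0 + (RT/nF)*ln([Ox]/[Red])
Step 1: RT/nF = 8.314*301/(1*96485) = 0.02593682 V
Step 2: [Ox]/[Red] = 0.466/0.7788 = 0.598356
Step 3: ln(0.598356) = -0.513569
Step 4: correction = 0.02593682 * -0.513569 = -0.013 V
E = 1.284 + -0.013 = 1.271 V

1.271 V


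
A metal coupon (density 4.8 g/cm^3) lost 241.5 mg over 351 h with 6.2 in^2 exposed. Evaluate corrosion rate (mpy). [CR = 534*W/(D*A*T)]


Apply the mpy weight-loss relation: CR = 534 * W / (D * A * T)
Numerator: 534 * 241.5 = 128961.0
Denominator: 4.8 * 6.2 * 351 = 10445.76
CR = 128961.0 / 10445.76 = 12.34577 mpy

12.34577 mpy


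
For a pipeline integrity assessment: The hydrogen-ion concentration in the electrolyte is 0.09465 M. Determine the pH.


pH = −log10[H+]
pH = −log10(0.09465) = 1.02

1.02


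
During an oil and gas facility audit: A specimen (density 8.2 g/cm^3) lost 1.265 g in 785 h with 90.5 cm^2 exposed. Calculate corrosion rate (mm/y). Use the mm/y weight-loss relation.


Apply the mm/y weight-loss relation: CR = 87600 * W / (D * A * T)
Numerator: 87600 * 1.265 = 110814.0
Denominator: 8.2 * 90.5 * 785 = 582548.5
CR = 110814.0 / 582548.5 = 0.190223 mm/y

0.190223 mm/y


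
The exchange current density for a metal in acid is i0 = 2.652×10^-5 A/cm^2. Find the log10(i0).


i0 = 2.652×10^-5 A/cm^2
log10(i0) = -4.576

-4.576


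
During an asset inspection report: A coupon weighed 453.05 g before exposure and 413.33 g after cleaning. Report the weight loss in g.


Weight loss = initial − final
WL = 453.05 − 413.33 = 39.72 g

39.72 g


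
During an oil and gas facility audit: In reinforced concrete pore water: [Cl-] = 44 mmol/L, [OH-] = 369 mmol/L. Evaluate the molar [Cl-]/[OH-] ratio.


Threshold parameter = [Cl-] / [OH-] (molar basis; both in mmol/L, so units cancel)
Ratio = 44 / 369 = 0.12

0.12


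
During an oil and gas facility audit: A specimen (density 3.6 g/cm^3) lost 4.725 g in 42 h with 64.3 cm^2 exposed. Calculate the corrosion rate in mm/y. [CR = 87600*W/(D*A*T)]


Apply the mm/y weight-loss relation: CR = 87600 * W / (D * A * T)
Numerator: 87600 * 4.725 = 413910.0
Denominator: 3.6 * 64.3 * 42 = 9722.16
CR = 413910.0 / 9722.16 = 42.5739 mm/y

42.5739 mm/y


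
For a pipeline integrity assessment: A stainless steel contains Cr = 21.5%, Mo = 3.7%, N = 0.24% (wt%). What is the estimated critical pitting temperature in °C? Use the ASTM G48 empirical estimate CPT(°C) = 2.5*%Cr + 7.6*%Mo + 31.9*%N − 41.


Apply the ASTM G48 empirical CPT estimate: CPT(°C) = 2.5*%Cr + 7.6*%Mo + 31.9*%N − 41
2.5*21.5 = 53.75; 7.6*3.7 = 28.12; 31.9*0.24 = 7.656
CPT = 53.75 + 28.12 + 7.656 − 41 = 48.526 °C
Rounded to 0.1 °C: CPT ≈ 48.5 °C

48.5 °C


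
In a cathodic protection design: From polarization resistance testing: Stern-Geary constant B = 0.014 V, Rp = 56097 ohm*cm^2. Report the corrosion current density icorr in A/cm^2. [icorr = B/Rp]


Apply the Stern-Geary relation: icorr = B / Rp
icorr = 0.014 / 56097 = 2.496×10^-7 A/cm^2

2.496×10^-7 A/cm^2


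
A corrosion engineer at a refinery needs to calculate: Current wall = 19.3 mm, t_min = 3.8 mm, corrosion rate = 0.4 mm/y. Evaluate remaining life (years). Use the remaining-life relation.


Apply the remaining-life relation: RL = (t_current − t_min) / CR
RL = (19.3 − 3.8) / 0.4 = 15.5 / 0.4 = 38.8 years

38.8 years


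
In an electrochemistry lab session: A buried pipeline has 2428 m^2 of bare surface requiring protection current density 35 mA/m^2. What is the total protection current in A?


I = area * current density, then convert mA → A (÷1000)
I = 2428 * 35 / 1000 = 84.98 A

84.98 A


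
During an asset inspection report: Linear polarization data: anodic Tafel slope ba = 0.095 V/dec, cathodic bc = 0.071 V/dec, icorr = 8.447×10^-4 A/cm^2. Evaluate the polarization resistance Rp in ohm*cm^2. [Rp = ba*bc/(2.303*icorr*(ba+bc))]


Apply the Stern-Geary equation: Rp = ba*bc / (2.303*icorr*(ba+bc))
ba*bc = 0.095*0.071 = 0.006745
ba+bc = 0.166; 2.303*icorr*(ba+bc) = 2.303*8.447×10^-4*0.166 = 3.2292712×10^-4
Rp = 0.006745 / 3.2292712×10^-4 = 20.9 ohm*cm^2

20.9 ohm*cm^2


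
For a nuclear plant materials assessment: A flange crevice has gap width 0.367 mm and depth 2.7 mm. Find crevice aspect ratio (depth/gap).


Aspect ratio = depth / gap
Ratio = 2.7 / 0.367 = 7.4

7.4


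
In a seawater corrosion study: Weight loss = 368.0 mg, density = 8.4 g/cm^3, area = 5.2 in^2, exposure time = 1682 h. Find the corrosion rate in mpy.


Apply the mpy weight-loss relation: CR = 534 * W / (D * A * T)
Numerator: 534 * 368.0 = 196512.0
Denominator: 8.4 * 5.2 * 1682 = 73469.76
CR = 196512.0 / 73469.76 = 2.675 mpy

2.675 mpy


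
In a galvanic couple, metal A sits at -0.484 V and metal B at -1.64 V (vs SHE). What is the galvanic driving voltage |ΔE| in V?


Driving voltage is the absolute potential difference.
|ΔE| = |-0.484 − (-1.64)| = 1.156 V

1.156 V


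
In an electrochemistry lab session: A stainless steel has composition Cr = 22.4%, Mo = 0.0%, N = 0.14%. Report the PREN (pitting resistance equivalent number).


Apply the PREN formula: PREN = Cr + 3.3*Mo + 16*N
PREN = 22.4 + 3.3*0.0 + 16*0.14
PREN = 22.4 + 0.0 + 2.24 = 24.64

24.64


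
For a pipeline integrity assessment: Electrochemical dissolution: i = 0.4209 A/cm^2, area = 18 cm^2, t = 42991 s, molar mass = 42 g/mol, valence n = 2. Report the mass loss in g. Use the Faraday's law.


Apply Faraday's law: m = i*A*t*M / (n*F)
Total charge passed Q = i*A*t = 0.4209*18*42991 = 325708.4142 C
m = Q*M/(n*F) = 325708.4142*42/(2*96485) = 70.89057 g

70.89057 g


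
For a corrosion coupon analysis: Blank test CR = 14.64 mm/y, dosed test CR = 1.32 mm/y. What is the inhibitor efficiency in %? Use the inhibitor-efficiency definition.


Apply the inhibitor-efficiency definition: IE = (CR_blank − CR_inh)/CR_blank × 100
IE = (14.64 − 1.32) / 14.64 × 100
IE = 13.32 / 14.64 × 100 = 91.0 %

91.0 %


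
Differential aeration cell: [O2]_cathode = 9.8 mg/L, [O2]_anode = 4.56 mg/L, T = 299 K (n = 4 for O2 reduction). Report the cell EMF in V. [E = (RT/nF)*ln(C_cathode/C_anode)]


Apply the Nernst concentration-cell relation: E = (RT/nF)*ln(C_cathode/C_anode)
RT/nF = 8.314*299/(4*96485) = 0.00644112 V
ln(9.8/4.56) = 0.76506
E = 0.00644112 * 0.76506 = 0.00493 V

0.00493 V


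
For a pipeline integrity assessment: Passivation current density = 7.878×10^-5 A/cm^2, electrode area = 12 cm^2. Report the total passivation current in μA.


I = i_pass * A, then convert A → μA (×10^6)
I = 7.878×10^-5 * 12 * 10^6 = 945.36 μA

945.36 μA
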